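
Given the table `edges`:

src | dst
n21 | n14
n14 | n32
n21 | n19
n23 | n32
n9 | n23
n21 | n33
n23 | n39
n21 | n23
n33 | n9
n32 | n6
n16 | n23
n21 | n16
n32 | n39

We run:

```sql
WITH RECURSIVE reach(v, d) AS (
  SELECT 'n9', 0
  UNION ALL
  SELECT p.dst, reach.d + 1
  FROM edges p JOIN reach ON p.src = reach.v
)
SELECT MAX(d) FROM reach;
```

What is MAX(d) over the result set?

3

Base: (n9, d=0).
Iteration 1: edges from {n9} -> (n23, d=1).
Iteration 2: edges from {n23} -> (n32, d=2), (n39, d=2).
Iteration 3: edges from {n32,n39} -> (n39, d=3), (n6, d=3).
Iteration 4: no outgoing edges from {n39,n6}; recursion stops.
d values: 0, 1, 2, 2, 3, 3; the maximum is 3.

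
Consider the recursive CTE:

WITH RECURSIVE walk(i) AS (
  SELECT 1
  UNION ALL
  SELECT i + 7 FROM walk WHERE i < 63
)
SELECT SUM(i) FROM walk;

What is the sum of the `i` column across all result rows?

325

Base: i=1.
Iteration 1: 1 < 63 holds -> i = 1 + 7 = 8.
Iteration 2: 8 < 63 holds -> i = 8 + 7 = 15.
Iteration 3: 15 < 63 holds -> i = 15 + 7 = 22.
Iteration 4: 22 < 63 holds -> i = 22 + 7 = 29.
Iteration 5: 29 < 63 holds -> i = 29 + 7 = 36.
Iteration 6: 36 < 63 holds -> i = 36 + 7 = 43.
Iteration 7: 43 < 63 holds -> i = 43 + 7 = 50.
Iteration 8: 50 < 63 holds -> i = 50 + 7 = 57.
Iteration 9: 57 < 63 holds -> i = 57 + 7 = 64.
Iteration 10: 64 < 63 fails; recursion stops.
SUM(i) = 1 + 8 + 15 + 22 + 29 + 36 + 43 + 50 + 57 + 64 = 325.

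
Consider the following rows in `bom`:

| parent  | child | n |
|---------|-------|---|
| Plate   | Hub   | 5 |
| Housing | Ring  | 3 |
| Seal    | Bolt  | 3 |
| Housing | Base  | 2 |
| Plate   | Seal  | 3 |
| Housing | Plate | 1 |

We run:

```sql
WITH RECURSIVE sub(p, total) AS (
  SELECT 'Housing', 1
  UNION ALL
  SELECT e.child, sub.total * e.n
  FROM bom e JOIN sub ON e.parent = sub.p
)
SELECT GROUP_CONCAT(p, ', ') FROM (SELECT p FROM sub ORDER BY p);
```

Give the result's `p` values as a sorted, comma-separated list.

Base, Bolt, Housing, Hub, Plate, Ring, Seal

Base: (Housing, total=1).
Iteration 1: components of {Housing} -> Base = 1*2 = 2, Plate = 1*1 = 1, Ring = 1*3 = 3.
Iteration 2: components of {Base,Plate,Ring} -> Hub = 1*5 = 5, Seal = 1*3 = 3.
Iteration 3: components of {Hub,Seal} -> Bolt = 3*3 = 9.
Iteration 4: no further components; recursion stops.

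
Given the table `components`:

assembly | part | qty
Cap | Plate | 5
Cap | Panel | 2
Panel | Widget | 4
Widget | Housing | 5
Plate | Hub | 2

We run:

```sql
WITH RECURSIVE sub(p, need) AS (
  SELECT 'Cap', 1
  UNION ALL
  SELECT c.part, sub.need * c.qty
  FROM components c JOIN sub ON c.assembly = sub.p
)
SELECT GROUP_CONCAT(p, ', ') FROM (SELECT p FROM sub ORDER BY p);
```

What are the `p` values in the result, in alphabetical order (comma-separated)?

Base: (Cap, need=1).
Iteration 1: components of {Cap} -> Panel = 1*2 = 2, Plate = 1*5 = 5.
Iteration 2: components of {Panel,Plate} -> Hub = 5*2 = 10, Widget = 2*4 = 8.
Iteration 3: components of {Hub,Widget} -> Housing = 8*5 = 40.
Iteration 4: no further components; recursion stops.

Cap, Housing, Hub, Panel, Plate, Widget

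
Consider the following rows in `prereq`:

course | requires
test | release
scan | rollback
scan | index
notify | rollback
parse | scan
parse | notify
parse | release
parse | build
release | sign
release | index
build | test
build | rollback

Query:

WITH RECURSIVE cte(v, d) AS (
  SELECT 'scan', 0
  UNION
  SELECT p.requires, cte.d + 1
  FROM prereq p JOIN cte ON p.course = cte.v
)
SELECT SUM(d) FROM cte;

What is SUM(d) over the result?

Base: (scan, d=0).
Iteration 1: edges from {scan} -> (index, d=1), (rollback, d=1).
Iteration 2: no outgoing edges from {index,rollback}; recursion stops.
SUM(d) = 0 + 1 + 1 = 2.

2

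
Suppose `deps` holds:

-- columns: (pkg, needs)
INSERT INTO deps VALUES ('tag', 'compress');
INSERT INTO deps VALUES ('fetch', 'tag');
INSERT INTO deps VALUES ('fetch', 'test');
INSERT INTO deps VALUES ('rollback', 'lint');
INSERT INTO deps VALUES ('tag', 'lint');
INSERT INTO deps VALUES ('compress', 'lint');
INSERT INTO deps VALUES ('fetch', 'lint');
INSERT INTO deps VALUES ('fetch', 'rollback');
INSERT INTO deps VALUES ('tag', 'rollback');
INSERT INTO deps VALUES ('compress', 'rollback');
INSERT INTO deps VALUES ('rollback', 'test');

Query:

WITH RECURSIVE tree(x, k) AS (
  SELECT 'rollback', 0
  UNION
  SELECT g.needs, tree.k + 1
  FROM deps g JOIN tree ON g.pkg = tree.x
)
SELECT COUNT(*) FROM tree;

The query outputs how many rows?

3

Base: (rollback, k=0).
Iteration 1: edges from {rollback} -> (lint, k=1), (test, k=1).
Iteration 2: no outgoing edges from {lint,test}; recursion stops.
Total rows emitted: 3.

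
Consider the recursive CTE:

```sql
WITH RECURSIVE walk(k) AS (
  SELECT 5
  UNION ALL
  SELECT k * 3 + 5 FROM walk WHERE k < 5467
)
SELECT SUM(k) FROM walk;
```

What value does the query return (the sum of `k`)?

Base: k=5.
Iteration 1: 5 < 5467 holds -> k = 5 * 3 + 5 = 20.
Iteration 2: 20 < 5467 holds -> k = 20 * 3 + 5 = 65.
Iteration 3: 65 < 5467 holds -> k = 65 * 3 + 5 = 200.
Iteration 4: 200 < 5467 holds -> k = 200 * 3 + 5 = 605.
Iteration 5: 605 < 5467 holds -> k = 605 * 3 + 5 = 1820.
Iteration 6: 1820 < 5467 holds -> k = 1820 * 3 + 5 = 5465.
Iteration 7: 5465 < 5467 holds -> k = 5465 * 3 + 5 = 16400.
Iteration 8: 16400 < 5467 fails; recursion stops.
SUM(k) = 5 + 20 + 65 + 200 + 605 + 1820 + 5465 + 16400 = 24580.

24580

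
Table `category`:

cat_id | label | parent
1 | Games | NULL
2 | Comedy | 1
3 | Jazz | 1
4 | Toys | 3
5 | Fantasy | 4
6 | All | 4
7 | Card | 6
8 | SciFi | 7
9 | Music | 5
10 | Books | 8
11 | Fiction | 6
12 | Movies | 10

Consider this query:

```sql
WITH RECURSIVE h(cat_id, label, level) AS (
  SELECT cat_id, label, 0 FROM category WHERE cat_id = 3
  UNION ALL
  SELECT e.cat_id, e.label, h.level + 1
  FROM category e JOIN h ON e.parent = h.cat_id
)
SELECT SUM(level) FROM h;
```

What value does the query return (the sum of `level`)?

Base: cat_id=3 (Jazz) at level 0.
Iteration 1: rows with parent in {3} -> Toys (id 4, level 1).
Iteration 2: rows with parent in {4} -> Fantasy (id 5, level 2), All (id 6, level 2).
Iteration 3: rows with parent in {5,6} -> Card (id 7, level 3), Music (id 9, level 3), Fiction (id 11, level 3).
Iteration 4: rows with parent in {7,9,11} -> SciFi (id 8, level 4).
Iteration 5: rows with parent in {8} -> Books (id 10, level 5).
Iteration 6: rows with parent in {10} -> Movies (id 12, level 6).
Iteration 7: no rows with parent in {12}; recursion stops.
SUM(level) = 0 + 1 + 2 + 2 + 3 + 3 + 3 + 4 + 5 + 6 = 29.

29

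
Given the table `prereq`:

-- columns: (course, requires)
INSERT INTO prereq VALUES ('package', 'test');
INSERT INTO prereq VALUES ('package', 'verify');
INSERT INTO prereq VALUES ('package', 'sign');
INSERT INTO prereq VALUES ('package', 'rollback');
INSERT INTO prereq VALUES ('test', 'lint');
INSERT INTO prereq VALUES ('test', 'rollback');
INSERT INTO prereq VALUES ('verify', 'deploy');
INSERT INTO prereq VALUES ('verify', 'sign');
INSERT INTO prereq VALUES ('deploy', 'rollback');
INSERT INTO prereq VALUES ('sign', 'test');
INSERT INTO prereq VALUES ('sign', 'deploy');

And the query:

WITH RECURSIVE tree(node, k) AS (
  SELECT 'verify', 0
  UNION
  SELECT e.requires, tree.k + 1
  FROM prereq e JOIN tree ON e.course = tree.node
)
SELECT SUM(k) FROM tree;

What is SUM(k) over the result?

14

Base: (verify, k=0).
Iteration 1: edges from {verify} -> (deploy, k=1), (sign, k=1).
Iteration 2: edges from {deploy,sign} -> (deploy, k=2), (rollback, k=2), (test, k=2).
Iteration 3: edges from {deploy,rollback,test} -> (lint, k=3), (rollback, k=3). [UNION drops 1 duplicate row(s)]
Iteration 4: no outgoing edges from {lint,rollback}; recursion stops.
SUM(k) = 0 + 1 + 1 + 2 + 2 + 2 + 3 + 3 = 14.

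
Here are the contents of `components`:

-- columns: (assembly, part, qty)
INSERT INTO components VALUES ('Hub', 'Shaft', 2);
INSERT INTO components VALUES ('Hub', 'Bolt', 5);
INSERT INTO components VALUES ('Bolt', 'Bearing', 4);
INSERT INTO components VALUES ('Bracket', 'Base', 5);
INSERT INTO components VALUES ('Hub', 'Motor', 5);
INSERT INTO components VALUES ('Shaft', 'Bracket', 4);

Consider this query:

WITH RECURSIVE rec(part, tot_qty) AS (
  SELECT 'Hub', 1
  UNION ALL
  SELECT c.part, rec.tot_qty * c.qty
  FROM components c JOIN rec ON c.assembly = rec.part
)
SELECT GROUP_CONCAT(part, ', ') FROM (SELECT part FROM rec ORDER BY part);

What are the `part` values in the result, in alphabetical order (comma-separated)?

Base, Bearing, Bolt, Bracket, Hub, Motor, Shaft

Base: (Hub, tot_qty=1).
Iteration 1: components of {Hub} -> Bolt = 1*5 = 5, Motor = 1*5 = 5, Shaft = 1*2 = 2.
Iteration 2: components of {Bolt,Motor,Shaft} -> Bearing = 5*4 = 20, Bracket = 2*4 = 8.
Iteration 3: components of {Bearing,Bracket} -> Base = 8*5 = 40.
Iteration 4: no further components; recursion stops.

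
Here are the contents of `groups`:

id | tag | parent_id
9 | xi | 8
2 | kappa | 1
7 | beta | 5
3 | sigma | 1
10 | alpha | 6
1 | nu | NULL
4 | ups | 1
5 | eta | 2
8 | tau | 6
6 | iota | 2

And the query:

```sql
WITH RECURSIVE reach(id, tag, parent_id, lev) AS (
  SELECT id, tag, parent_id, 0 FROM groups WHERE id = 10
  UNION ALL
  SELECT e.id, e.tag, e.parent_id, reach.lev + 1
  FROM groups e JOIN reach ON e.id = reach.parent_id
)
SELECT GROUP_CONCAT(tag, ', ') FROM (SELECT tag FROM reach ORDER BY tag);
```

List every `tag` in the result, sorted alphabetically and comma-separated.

Base: id=10 (alpha), parent_id=6, lev 0.
Iteration 1: join on id=6 -> iota (id 6, parent_id=2, lev 1).
Iteration 2: join on id=2 -> kappa (id 2, parent_id=1, lev 2).
Iteration 3: join on id=1 -> nu (id 1, parent_id=NULL, lev 3).
Iteration 4: parent_id is NULL; no match; recursion stops.

alpha, iota, kappa, nu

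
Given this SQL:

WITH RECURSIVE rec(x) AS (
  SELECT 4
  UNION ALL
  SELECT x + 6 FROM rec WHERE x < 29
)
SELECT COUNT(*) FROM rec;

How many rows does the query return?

6

Base: x=4.
Iteration 1: 4 < 29 holds -> x = 4 + 6 = 10.
Iteration 2: 10 < 29 holds -> x = 10 + 6 = 16.
Iteration 3: 16 < 29 holds -> x = 16 + 6 = 22.
Iteration 4: 22 < 29 holds -> x = 22 + 6 = 28.
Iteration 5: 28 < 29 holds -> x = 28 + 6 = 34.
Iteration 6: 34 < 29 fails; recursion stops.
Total rows emitted: 6.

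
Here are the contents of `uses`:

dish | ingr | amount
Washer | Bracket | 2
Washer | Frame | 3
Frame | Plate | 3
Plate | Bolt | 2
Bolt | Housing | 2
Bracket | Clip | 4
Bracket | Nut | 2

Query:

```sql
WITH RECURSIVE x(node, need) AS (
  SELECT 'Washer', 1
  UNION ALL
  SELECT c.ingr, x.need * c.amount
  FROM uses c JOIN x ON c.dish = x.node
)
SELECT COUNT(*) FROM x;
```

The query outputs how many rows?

Base: (Washer, need=1).
Iteration 1: components of {Washer} -> Bracket = 1*2 = 2, Frame = 1*3 = 3.
Iteration 2: components of {Bracket,Frame} -> Clip = 2*4 = 8, Nut = 2*2 = 4, Plate = 3*3 = 9.
Iteration 3: components of {Clip,Nut,Plate} -> Bolt = 9*2 = 18.
Iteration 4: components of {Bolt} -> Housing = 18*2 = 36.
Iteration 5: no further components; recursion stops.
Total rows emitted: 8.

8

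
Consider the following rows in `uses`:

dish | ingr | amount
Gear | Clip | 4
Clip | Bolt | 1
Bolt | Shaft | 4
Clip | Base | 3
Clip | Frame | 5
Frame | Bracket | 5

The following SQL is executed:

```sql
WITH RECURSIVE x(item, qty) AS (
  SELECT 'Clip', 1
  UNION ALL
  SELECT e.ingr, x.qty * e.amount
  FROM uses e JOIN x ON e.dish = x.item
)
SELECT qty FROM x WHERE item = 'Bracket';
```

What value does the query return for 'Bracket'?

25

Base: (Clip, qty=1).
Iteration 1: components of {Clip} -> Base = 1*3 = 3, Bolt = 1*1 = 1, Frame = 1*5 = 5.
Iteration 2: components of {Base,Bolt,Frame} -> Bracket = 5*5 = 25, Shaft = 1*4 = 4.
Iteration 3: no further components; recursion stops.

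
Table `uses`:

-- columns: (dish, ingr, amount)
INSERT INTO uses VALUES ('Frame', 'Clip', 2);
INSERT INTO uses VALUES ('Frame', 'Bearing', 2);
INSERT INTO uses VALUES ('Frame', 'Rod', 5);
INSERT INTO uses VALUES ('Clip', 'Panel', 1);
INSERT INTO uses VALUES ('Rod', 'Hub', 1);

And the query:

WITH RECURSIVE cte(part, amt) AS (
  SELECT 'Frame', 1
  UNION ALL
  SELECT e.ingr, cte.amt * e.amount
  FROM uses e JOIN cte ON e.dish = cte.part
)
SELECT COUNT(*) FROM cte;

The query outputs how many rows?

Base: (Frame, amt=1).
Iteration 1: components of {Frame} -> Bearing = 1*2 = 2, Clip = 1*2 = 2, Rod = 1*5 = 5.
Iteration 2: components of {Bearing,Clip,Rod} -> Hub = 5*1 = 5, Panel = 2*1 = 2.
Iteration 3: no further components; recursion stops.
Total rows emitted: 6.

6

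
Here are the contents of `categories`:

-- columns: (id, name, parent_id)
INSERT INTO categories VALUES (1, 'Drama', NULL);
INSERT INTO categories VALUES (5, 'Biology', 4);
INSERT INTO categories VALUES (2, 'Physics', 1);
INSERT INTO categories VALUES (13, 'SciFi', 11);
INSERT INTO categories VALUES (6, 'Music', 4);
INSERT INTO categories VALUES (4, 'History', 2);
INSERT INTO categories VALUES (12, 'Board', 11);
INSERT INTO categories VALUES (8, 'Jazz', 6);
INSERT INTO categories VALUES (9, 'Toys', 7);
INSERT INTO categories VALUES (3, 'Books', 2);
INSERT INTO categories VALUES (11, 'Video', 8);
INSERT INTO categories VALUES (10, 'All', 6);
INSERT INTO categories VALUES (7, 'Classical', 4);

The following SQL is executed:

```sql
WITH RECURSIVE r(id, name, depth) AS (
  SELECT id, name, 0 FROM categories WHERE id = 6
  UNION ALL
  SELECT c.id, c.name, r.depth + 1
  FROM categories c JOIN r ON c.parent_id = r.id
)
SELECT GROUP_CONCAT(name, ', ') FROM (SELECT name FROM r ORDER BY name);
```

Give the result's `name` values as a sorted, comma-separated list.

All, Board, Jazz, Music, SciFi, Video

Base: id=6 (Music) at depth 0.
Iteration 1: rows with parent_id in {6} -> Jazz (id 8, depth 1), All (id 10, depth 1).
Iteration 2: rows with parent_id in {8,10} -> Video (id 11, depth 2).
Iteration 3: rows with parent_id in {11} -> Board (id 12, depth 3), SciFi (id 13, depth 3).
Iteration 4: no rows with parent_id in {12,13}; recursion stops.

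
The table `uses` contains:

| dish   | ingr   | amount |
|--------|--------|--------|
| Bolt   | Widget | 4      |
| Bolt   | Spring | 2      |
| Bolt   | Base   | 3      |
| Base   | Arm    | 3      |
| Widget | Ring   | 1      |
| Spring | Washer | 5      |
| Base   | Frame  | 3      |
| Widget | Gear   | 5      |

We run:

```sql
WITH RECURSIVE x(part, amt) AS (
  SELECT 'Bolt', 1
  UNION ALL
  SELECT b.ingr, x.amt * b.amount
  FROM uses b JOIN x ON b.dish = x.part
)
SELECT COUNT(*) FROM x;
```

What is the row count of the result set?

Base: (Bolt, amt=1).
Iteration 1: components of {Bolt} -> Base = 1*3 = 3, Spring = 1*2 = 2, Widget = 1*4 = 4.
Iteration 2: components of {Base,Spring,Widget} -> Arm = 3*3 = 9, Frame = 3*3 = 9, Gear = 4*5 = 20, Ring = 4*1 = 4, Washer = 2*5 = 10.
Iteration 3: no further components; recursion stops.
Total rows emitted: 9.

9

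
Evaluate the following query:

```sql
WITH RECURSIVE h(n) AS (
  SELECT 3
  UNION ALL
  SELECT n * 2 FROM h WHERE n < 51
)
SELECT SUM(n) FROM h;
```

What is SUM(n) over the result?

Base: n=3.
Iteration 1: 3 < 51 holds -> n = 3 * 2 = 6.
Iteration 2: 6 < 51 holds -> n = 6 * 2 = 12.
Iteration 3: 12 < 51 holds -> n = 12 * 2 = 24.
Iteration 4: 24 < 51 holds -> n = 24 * 2 = 48.
Iteration 5: 48 < 51 holds -> n = 48 * 2 = 96.
Iteration 6: 96 < 51 fails; recursion stops.
SUM(n) = 3 + 6 + 12 + 24 + 48 + 96 = 189.

189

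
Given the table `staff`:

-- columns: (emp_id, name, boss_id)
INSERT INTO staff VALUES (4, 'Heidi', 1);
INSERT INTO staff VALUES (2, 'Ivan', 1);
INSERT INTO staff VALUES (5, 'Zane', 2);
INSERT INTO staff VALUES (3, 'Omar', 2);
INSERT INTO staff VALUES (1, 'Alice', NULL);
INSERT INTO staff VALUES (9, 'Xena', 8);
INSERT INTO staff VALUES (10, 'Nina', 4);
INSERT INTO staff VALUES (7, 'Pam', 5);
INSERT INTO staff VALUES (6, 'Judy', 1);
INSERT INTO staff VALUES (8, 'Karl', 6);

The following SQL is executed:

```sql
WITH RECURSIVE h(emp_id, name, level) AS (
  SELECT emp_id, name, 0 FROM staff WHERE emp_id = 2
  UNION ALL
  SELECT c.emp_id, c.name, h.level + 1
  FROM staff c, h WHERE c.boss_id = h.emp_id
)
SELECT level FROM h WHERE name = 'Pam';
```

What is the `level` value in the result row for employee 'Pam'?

2

Base: emp_id=2 (Ivan) at level 0.
Iteration 1: rows with boss_id in {2} -> Omar (id 3, level 1), Zane (id 5, level 1).
Iteration 2: rows with boss_id in {3,5} -> Pam (id 7, level 2).
Iteration 3: no rows with boss_id in {7}; recursion stops.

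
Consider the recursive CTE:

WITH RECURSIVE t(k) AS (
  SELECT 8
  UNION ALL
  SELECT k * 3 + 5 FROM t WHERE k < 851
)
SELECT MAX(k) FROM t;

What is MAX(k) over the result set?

2549

Base: k=8.
Iteration 1: 8 < 851 holds -> k = 8 * 3 + 5 = 29.
Iteration 2: 29 < 851 holds -> k = 29 * 3 + 5 = 92.
Iteration 3: 92 < 851 holds -> k = 92 * 3 + 5 = 281.
Iteration 4: 281 < 851 holds -> k = 281 * 3 + 5 = 848.
Iteration 5: 848 < 851 holds -> k = 848 * 3 + 5 = 2549.
Iteration 6: 2549 < 851 fails; recursion stops.
k values: 8, 29, 92, 281, 848, 2549; the maximum is 2549.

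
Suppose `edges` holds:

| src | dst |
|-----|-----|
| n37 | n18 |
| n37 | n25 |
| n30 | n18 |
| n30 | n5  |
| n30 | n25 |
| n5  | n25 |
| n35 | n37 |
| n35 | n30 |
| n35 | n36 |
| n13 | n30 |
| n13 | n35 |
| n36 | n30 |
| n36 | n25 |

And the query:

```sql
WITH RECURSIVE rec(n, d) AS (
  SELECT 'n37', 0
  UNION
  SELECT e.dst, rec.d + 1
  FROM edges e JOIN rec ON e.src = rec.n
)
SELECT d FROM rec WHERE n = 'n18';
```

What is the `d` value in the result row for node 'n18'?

1

Base: (n37, d=0).
Iteration 1: edges from {n37} -> (n18, d=1), (n25, d=1).
Iteration 2: no outgoing edges from {n18,n25}; recursion stops.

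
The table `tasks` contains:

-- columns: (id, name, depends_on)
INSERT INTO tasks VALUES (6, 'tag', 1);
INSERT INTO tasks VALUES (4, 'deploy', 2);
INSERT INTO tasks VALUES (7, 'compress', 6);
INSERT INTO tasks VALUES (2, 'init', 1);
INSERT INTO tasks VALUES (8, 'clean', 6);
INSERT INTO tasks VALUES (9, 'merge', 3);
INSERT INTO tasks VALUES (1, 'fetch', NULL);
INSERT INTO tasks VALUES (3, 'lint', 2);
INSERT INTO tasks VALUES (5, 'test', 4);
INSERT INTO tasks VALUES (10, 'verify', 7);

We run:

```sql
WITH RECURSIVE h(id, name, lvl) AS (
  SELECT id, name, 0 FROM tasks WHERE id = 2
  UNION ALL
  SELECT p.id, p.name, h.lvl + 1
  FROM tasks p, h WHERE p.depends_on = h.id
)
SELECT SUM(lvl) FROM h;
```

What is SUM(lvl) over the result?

6

Base: id=2 (init) at lvl 0.
Iteration 1: rows with depends_on in {2} -> lint (id 3, lvl 1), deploy (id 4, lvl 1).
Iteration 2: rows with depends_on in {3,4} -> test (id 5, lvl 2), merge (id 9, lvl 2).
Iteration 3: no rows with depends_on in {5,9}; recursion stops.
SUM(lvl) = 0 + 1 + 1 + 2 + 2 = 6.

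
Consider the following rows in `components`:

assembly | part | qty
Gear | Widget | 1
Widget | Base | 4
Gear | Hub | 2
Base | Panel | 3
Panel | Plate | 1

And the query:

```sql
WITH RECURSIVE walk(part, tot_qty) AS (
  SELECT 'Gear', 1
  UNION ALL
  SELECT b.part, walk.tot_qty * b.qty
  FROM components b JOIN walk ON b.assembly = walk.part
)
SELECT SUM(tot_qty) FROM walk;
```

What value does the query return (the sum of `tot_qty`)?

32

Base: (Gear, tot_qty=1).
Iteration 1: components of {Gear} -> Hub = 1*2 = 2, Widget = 1*1 = 1.
Iteration 2: components of {Hub,Widget} -> Base = 1*4 = 4.
Iteration 3: components of {Base} -> Panel = 4*3 = 12.
Iteration 4: components of {Panel} -> Plate = 12*1 = 12.
Iteration 5: no further components; recursion stops.
SUM(tot_qty) = 1 + 1 + 2 + 4 + 12 + 12 = 32.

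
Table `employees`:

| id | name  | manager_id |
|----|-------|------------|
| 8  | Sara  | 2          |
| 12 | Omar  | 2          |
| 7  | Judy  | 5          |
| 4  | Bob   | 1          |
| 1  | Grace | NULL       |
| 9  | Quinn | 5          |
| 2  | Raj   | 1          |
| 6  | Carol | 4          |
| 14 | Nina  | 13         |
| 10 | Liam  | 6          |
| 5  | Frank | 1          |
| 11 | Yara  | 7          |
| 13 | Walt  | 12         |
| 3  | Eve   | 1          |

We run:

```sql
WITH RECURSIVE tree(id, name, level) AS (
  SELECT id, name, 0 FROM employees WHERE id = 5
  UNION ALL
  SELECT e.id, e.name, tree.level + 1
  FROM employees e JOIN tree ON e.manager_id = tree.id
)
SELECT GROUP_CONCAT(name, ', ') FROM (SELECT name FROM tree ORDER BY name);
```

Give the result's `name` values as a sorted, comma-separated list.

Frank, Judy, Quinn, Yara

Base: id=5 (Frank) at level 0.
Iteration 1: rows with manager_id in {5} -> Judy (id 7, level 1), Quinn (id 9, level 1).
Iteration 2: rows with manager_id in {7,9} -> Yara (id 11, level 2).
Iteration 3: no rows with manager_id in {11}; recursion stops.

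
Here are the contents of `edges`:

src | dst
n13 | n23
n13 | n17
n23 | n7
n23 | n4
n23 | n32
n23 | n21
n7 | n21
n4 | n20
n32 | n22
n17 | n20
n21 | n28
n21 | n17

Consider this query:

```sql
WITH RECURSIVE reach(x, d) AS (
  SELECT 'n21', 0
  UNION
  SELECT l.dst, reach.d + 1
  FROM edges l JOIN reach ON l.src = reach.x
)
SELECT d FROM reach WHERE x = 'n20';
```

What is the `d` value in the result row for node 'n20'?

2

Base: (n21, d=0).
Iteration 1: edges from {n21} -> (n17, d=1), (n28, d=1).
Iteration 2: edges from {n17,n28} -> (n20, d=2).
Iteration 3: no outgoing edges from {n20}; recursion stops.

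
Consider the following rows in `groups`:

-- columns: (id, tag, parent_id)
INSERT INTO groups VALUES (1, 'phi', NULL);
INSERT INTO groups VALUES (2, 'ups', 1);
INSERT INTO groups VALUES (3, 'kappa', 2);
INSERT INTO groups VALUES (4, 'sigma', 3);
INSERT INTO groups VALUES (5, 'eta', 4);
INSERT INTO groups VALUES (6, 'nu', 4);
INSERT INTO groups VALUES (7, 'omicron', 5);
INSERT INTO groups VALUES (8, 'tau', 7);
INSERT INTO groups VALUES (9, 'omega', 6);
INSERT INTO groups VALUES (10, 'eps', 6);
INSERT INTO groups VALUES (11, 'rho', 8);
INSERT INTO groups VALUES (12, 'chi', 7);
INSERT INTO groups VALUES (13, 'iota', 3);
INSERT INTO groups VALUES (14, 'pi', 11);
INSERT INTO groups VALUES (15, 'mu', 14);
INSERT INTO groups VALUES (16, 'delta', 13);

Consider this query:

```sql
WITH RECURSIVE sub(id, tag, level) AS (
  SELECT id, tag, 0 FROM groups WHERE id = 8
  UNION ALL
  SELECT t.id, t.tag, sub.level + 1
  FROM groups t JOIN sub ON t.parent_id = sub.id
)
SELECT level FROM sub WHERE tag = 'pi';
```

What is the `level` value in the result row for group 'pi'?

Base: id=8 (tau) at level 0.
Iteration 1: rows with parent_id in {8} -> rho (id 11, level 1).
Iteration 2: rows with parent_id in {11} -> pi (id 14, level 2).
Iteration 3: rows with parent_id in {14} -> mu (id 15, level 3).
Iteration 4: no rows with parent_id in {15}; recursion stops.

2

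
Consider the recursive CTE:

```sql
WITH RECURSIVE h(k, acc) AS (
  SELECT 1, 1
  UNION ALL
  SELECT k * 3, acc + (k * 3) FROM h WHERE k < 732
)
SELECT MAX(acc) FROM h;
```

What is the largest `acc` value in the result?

Base: k=1, acc=1.
Iteration 1: 1 < 732 holds -> k = 1 * 3 = 3, acc = 1 + 3 = 4.
Iteration 2: 3 < 732 holds -> k = 3 * 3 = 9, acc = 4 + 9 = 13.
Iteration 3: 9 < 732 holds -> k = 9 * 3 = 27, acc = 13 + 27 = 40.
Iteration 4: 27 < 732 holds -> k = 27 * 3 = 81, acc = 40 + 81 = 121.
Iteration 5: 81 < 732 holds -> k = 81 * 3 = 243, acc = 121 + 243 = 364.
Iteration 6: 243 < 732 holds -> k = 243 * 3 = 729, acc = 364 + 729 = 1093.
Iteration 7: 729 < 732 holds -> k = 729 * 3 = 2187, acc = 1093 + 2187 = 3280.
Iteration 8: 2187 < 732 fails; recursion stops.
acc values: 1, 4, 13, 40, 121, 364, 1093, 3280; the maximum is 3280.

3280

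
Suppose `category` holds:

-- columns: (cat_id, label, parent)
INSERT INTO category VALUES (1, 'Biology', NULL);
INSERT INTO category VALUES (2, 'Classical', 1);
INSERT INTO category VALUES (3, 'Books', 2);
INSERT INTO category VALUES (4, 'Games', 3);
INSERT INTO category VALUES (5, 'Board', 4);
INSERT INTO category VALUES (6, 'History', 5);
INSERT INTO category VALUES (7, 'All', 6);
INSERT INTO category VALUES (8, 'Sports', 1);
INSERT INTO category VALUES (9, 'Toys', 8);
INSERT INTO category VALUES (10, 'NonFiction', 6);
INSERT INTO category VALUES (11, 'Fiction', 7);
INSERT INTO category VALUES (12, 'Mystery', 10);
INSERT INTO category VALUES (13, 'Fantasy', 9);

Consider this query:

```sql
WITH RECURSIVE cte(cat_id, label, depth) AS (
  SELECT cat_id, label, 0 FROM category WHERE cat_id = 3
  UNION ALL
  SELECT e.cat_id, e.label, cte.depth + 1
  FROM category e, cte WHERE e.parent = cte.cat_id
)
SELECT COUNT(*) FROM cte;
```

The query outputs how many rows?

8

Base: cat_id=3 (Books) at depth 0.
Iteration 1: rows with parent in {3} -> Games (id 4, depth 1).
Iteration 2: rows with parent in {4} -> Board (id 5, depth 2).
Iteration 3: rows with parent in {5} -> History (id 6, depth 3).
Iteration 4: rows with parent in {6} -> All (id 7, depth 4), NonFiction (id 10, depth 4).
Iteration 5: rows with parent in {7,10} -> Fiction (id 11, depth 5), Mystery (id 12, depth 5).
Iteration 6: no rows with parent in {11,12}; recursion stops.
Total rows emitted: 8.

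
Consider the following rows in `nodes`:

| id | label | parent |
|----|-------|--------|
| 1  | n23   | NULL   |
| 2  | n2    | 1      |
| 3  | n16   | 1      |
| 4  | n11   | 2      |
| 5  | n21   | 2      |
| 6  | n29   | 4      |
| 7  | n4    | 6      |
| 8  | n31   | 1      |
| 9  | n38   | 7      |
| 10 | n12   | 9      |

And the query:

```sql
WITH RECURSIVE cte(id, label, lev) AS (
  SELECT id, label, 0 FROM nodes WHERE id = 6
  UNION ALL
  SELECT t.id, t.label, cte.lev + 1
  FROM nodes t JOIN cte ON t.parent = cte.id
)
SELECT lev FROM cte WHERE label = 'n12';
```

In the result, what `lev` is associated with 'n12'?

Base: id=6 (n29) at lev 0.
Iteration 1: rows with parent in {6} -> n4 (id 7, lev 1).
Iteration 2: rows with parent in {7} -> n38 (id 9, lev 2).
Iteration 3: rows with parent in {9} -> n12 (id 10, lev 3).
Iteration 4: no rows with parent in {10}; recursion stops.

3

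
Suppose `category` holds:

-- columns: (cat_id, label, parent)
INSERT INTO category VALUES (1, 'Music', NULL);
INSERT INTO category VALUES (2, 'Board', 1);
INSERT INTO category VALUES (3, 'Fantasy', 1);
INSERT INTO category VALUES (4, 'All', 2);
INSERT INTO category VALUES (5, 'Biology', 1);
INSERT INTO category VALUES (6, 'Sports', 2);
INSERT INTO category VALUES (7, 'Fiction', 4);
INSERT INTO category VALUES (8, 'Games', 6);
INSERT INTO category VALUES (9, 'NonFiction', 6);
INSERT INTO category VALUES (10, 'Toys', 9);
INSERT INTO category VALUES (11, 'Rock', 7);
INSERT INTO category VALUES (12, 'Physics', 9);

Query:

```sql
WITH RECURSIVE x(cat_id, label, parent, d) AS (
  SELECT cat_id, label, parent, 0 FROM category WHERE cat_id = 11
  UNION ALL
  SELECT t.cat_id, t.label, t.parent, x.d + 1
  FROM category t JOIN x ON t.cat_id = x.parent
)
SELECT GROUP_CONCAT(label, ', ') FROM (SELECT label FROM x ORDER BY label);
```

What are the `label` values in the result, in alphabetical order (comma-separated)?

All, Board, Fiction, Music, Rock

Base: cat_id=11 (Rock), parent=7, d 0.
Iteration 1: join on cat_id=7 -> Fiction (id 7, parent=4, d 1).
Iteration 2: join on cat_id=4 -> All (id 4, parent=2, d 2).
Iteration 3: join on cat_id=2 -> Board (id 2, parent=1, d 3).
Iteration 4: join on cat_id=1 -> Music (id 1, parent=NULL, d 4).
Iteration 5: parent is NULL; no match; recursion stops.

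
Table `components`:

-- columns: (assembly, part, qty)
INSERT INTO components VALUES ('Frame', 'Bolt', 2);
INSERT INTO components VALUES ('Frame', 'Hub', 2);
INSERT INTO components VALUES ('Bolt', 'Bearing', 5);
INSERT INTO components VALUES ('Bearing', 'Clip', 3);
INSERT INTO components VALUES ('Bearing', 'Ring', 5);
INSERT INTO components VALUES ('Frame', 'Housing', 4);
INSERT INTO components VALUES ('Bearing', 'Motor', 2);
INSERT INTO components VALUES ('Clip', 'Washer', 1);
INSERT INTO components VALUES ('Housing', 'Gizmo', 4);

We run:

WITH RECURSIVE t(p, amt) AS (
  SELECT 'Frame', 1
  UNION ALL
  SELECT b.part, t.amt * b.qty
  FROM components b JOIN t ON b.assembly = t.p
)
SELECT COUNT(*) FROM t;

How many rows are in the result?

10

Base: (Frame, amt=1).
Iteration 1: components of {Frame} -> Bolt = 1*2 = 2, Housing = 1*4 = 4, Hub = 1*2 = 2.
Iteration 2: components of {Bolt,Housing,Hub} -> Bearing = 2*5 = 10, Gizmo = 4*4 = 16.
Iteration 3: components of {Bearing,Gizmo} -> Clip = 10*3 = 30, Motor = 10*2 = 20, Ring = 10*5 = 50.
Iteration 4: components of {Clip,Motor,Ring} -> Washer = 30*1 = 30.
Iteration 5: no further components; recursion stops.
Total rows emitted: 10.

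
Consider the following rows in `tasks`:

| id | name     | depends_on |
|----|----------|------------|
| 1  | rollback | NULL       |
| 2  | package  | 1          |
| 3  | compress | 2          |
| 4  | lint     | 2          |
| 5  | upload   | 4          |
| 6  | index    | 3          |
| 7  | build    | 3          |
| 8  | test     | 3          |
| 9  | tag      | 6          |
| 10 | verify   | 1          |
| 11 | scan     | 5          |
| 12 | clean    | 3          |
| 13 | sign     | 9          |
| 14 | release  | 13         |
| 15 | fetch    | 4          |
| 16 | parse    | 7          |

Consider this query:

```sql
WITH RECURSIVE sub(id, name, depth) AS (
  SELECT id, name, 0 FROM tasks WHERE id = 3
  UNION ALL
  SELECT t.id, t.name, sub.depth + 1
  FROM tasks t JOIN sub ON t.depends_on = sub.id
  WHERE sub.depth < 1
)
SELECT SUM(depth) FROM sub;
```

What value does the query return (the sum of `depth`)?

4

Base: id=3 (compress) at depth 0.
Iteration 1: rows with depends_on in {3} -> index (id 6, depth 1), build (id 7, depth 1), test (id 8, depth 1), clean (id 12, depth 1).
Iteration 2: depth < 1 fails for all current rows; recursion stops.
SUM(depth) = 0 + 1 + 1 + 1 + 1 = 4.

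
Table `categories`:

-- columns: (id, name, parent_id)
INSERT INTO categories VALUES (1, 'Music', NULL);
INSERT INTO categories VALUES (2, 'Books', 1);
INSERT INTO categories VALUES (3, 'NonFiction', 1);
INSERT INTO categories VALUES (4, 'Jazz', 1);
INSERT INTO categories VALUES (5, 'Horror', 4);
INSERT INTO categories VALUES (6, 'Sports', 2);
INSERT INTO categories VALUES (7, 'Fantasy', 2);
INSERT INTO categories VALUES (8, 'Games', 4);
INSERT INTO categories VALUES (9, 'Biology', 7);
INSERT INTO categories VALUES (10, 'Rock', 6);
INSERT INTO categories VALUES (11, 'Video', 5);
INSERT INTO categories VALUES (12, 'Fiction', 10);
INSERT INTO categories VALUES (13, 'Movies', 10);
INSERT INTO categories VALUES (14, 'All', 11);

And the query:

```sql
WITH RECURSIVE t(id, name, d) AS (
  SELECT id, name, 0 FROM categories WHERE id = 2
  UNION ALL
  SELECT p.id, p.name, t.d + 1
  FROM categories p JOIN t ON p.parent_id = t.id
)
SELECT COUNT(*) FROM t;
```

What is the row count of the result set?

Base: id=2 (Books) at d 0.
Iteration 1: rows with parent_id in {2} -> Sports (id 6, d 1), Fantasy (id 7, d 1).
Iteration 2: rows with parent_id in {6,7} -> Biology (id 9, d 2), Rock (id 10, d 2).
Iteration 3: rows with parent_id in {9,10} -> Fiction (id 12, d 3), Movies (id 13, d 3).
Iteration 4: no rows with parent_id in {12,13}; recursion stops.
Total rows emitted: 7.

7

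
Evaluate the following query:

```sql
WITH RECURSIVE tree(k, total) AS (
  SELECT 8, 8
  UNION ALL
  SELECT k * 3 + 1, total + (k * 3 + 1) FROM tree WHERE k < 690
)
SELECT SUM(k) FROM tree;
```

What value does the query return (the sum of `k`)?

3091

Base: k=8, total=8.
Iteration 1: 8 < 690 holds -> k = 8 * 3 + 1 = 25, total = 8 + 25 = 33.
Iteration 2: 25 < 690 holds -> k = 25 * 3 + 1 = 76, total = 33 + 76 = 109.
Iteration 3: 76 < 690 holds -> k = 76 * 3 + 1 = 229, total = 109 + 229 = 338.
Iteration 4: 229 < 690 holds -> k = 229 * 3 + 1 = 688, total = 338 + 688 = 1026.
Iteration 5: 688 < 690 holds -> k = 688 * 3 + 1 = 2065, total = 1026 + 2065 = 3091.
Iteration 6: 2065 < 690 fails; recursion stops.
SUM(k) = 8 + 25 + 76 + 229 + 688 + 2065 = 3091.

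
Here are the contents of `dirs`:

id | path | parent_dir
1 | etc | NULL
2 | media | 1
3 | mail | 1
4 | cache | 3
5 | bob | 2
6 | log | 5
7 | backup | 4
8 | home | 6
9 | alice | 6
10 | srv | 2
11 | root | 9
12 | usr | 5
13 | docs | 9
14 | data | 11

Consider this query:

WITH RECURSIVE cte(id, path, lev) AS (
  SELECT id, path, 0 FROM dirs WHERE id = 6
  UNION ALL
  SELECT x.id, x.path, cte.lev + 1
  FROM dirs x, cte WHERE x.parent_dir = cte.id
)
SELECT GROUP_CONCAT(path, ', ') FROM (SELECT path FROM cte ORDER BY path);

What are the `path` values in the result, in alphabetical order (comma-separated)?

alice, data, docs, home, log, root

Base: id=6 (log) at lev 0.
Iteration 1: rows with parent_dir in {6} -> home (id 8, lev 1), alice (id 9, lev 1).
Iteration 2: rows with parent_dir in {8,9} -> root (id 11, lev 2), docs (id 13, lev 2).
Iteration 3: rows with parent_dir in {11,13} -> data (id 14, lev 3).
Iteration 4: no rows with parent_dir in {14}; recursion stops.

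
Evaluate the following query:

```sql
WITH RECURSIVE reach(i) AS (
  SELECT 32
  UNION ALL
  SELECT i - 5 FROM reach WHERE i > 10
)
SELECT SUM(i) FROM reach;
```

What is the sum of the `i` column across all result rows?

Base: i=32.
Iteration 1: 32 > 10 holds -> i = 32 - 5 = 27.
Iteration 2: 27 > 10 holds -> i = 27 - 5 = 22.
Iteration 3: 22 > 10 holds -> i = 22 - 5 = 17.
Iteration 4: 17 > 10 holds -> i = 17 - 5 = 12.
Iteration 5: 12 > 10 holds -> i = 12 - 5 = 7.
Iteration 6: 7 > 10 fails; recursion stops.
SUM(i) = 32 + 27 + 22 + 17 + 12 + 7 = 117.

117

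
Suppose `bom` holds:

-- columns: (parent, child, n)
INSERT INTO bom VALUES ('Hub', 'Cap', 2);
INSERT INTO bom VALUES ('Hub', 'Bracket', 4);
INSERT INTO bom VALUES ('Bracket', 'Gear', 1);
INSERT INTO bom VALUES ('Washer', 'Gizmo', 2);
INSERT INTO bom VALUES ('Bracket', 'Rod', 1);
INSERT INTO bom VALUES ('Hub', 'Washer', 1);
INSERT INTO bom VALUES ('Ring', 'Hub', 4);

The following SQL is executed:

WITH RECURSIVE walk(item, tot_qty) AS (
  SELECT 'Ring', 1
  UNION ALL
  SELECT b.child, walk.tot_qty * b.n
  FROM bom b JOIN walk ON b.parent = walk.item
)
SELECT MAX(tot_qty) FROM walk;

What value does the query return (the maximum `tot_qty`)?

16

Base: (Ring, tot_qty=1).
Iteration 1: components of {Ring} -> Hub = 1*4 = 4.
Iteration 2: components of {Hub} -> Bracket = 4*4 = 16, Cap = 4*2 = 8, Washer = 4*1 = 4.
Iteration 3: components of {Bracket,Cap,Washer} -> Gear = 16*1 = 16, Gizmo = 4*2 = 8, Rod = 16*1 = 16.
Iteration 4: no further components; recursion stops.
tot_qty values: 1, 4, 8, 16, 4, 16, 16, 8; the maximum is 16.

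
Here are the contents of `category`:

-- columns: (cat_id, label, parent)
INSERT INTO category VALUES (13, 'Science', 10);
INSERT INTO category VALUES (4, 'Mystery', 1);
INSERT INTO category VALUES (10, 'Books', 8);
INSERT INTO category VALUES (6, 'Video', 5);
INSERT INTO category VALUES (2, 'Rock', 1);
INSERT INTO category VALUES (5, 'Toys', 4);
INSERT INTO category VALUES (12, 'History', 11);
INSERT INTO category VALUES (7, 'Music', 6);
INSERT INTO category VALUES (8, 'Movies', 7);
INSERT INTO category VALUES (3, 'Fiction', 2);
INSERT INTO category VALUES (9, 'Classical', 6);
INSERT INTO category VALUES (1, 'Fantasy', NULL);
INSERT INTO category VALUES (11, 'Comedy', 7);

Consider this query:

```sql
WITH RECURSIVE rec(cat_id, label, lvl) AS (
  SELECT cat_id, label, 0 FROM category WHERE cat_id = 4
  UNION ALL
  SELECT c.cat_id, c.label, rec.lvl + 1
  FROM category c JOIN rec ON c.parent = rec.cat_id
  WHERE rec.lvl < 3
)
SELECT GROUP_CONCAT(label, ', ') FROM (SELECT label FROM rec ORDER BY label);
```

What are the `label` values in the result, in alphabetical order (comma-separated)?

Base: cat_id=4 (Mystery) at lvl 0.
Iteration 1: rows with parent in {4} -> Toys (id 5, lvl 1).
Iteration 2: rows with parent in {5} -> Video (id 6, lvl 2).
Iteration 3: rows with parent in {6} -> Music (id 7, lvl 3), Classical (id 9, lvl 3).
Iteration 4: lvl < 3 fails for all current rows; recursion stops.

Classical, Music, Mystery, Toys, Video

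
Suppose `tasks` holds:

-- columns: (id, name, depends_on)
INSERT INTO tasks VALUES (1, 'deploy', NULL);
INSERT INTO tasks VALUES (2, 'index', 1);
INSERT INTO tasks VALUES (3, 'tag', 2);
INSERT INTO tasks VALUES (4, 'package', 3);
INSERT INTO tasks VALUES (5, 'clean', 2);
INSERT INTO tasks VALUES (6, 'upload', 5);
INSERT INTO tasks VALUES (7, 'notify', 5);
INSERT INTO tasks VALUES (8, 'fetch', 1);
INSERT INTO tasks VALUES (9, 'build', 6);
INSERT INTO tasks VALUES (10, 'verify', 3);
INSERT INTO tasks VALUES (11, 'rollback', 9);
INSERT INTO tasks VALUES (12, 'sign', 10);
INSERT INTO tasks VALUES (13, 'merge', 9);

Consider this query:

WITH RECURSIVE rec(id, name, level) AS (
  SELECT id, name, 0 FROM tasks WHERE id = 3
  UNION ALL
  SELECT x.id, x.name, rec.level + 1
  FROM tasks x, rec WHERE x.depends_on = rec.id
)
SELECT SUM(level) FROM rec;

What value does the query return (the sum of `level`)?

4

Base: id=3 (tag) at level 0.
Iteration 1: rows with depends_on in {3} -> package (id 4, level 1), verify (id 10, level 1).
Iteration 2: rows with depends_on in {4,10} -> sign (id 12, level 2).
Iteration 3: no rows with depends_on in {12}; recursion stops.
SUM(level) = 0 + 1 + 1 + 2 = 4.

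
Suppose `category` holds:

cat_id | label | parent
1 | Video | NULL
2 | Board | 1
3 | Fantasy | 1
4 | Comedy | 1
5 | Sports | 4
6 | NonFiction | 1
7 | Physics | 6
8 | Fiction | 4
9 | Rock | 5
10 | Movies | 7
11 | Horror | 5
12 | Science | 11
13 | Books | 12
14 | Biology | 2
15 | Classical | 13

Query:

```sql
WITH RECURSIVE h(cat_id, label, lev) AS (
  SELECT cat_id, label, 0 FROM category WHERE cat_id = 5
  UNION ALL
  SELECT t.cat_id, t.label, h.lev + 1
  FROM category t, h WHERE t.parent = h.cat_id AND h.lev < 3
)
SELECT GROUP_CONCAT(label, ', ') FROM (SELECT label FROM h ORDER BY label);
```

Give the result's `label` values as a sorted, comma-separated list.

Books, Horror, Rock, Science, Sports

Base: cat_id=5 (Sports) at lev 0.
Iteration 1: rows with parent in {5} -> Rock (id 9, lev 1), Horror (id 11, lev 1).
Iteration 2: rows with parent in {9,11} -> Science (id 12, lev 2).
Iteration 3: rows with parent in {12} -> Books (id 13, lev 3).
Iteration 4: lev < 3 fails for all current rows; recursion stops.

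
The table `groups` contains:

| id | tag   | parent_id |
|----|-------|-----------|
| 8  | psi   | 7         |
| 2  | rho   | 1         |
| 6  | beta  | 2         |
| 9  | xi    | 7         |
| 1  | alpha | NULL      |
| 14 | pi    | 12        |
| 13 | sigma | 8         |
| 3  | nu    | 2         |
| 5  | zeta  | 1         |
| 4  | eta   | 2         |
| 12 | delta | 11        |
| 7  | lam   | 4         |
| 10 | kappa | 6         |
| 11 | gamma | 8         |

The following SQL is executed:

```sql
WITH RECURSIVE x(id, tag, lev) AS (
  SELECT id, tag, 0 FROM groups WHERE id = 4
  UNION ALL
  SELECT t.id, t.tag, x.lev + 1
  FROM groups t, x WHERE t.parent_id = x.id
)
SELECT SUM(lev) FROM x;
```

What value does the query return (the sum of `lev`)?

20

Base: id=4 (eta) at lev 0.
Iteration 1: rows with parent_id in {4} -> lam (id 7, lev 1).
Iteration 2: rows with parent_id in {7} -> psi (id 8, lev 2), xi (id 9, lev 2).
Iteration 3: rows with parent_id in {8,9} -> gamma (id 11, lev 3), sigma (id 13, lev 3).
Iteration 4: rows with parent_id in {11,13} -> delta (id 12, lev 4).
Iteration 5: rows with parent_id in {12} -> pi (id 14, lev 5).
Iteration 6: no rows with parent_id in {14}; recursion stops.
SUM(lev) = 0 + 1 + 2 + 2 + 3 + 3 + 4 + 5 = 20.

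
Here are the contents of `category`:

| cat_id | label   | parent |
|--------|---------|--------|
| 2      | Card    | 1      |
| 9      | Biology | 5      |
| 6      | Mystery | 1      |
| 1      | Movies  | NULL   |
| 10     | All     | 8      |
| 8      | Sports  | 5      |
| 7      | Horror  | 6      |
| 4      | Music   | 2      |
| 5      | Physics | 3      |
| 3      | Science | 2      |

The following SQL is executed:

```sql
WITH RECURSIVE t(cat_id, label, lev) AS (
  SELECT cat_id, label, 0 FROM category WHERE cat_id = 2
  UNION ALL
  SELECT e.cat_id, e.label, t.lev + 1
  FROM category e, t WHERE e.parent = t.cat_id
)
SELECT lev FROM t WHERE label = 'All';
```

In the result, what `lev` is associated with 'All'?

4

Base: cat_id=2 (Card) at lev 0.
Iteration 1: rows with parent in {2} -> Science (id 3, lev 1), Music (id 4, lev 1).
Iteration 2: rows with parent in {3,4} -> Physics (id 5, lev 2).
Iteration 3: rows with parent in {5} -> Sports (id 8, lev 3), Biology (id 9, lev 3).
Iteration 4: rows with parent in {8,9} -> All (id 10, lev 4).
Iteration 5: no rows with parent in {10}; recursion stops.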